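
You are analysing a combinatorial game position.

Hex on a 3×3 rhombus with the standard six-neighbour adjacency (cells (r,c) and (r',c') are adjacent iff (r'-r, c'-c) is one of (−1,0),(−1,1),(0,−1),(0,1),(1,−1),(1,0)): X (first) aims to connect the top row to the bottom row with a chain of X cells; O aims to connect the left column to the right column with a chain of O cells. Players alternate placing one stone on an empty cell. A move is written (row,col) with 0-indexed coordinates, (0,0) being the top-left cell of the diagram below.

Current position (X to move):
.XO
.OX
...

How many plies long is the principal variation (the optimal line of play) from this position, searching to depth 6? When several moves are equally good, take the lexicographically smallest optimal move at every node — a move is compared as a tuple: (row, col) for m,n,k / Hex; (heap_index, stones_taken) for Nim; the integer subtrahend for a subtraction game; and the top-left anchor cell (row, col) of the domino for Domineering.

p1 X@[.XO/.OX/...]: (0,0)[XXO/.OX/...]-1* (1,0)[.XO/XOX/...]-1 (2,0)[.XO/.OX/X..]-1 (2,1)[.XO/.OX/.X.]-1 (2,2)[.XO/.OX/..X]-1
p2 O@[XXO/.OX/...]: (1,0)[XXO/OOX/...]+1* (2,0)[XXO/.OX/O..]+1 (2,1)[XXO/.OX/.O.]+1 (2,2)[XXO/.OX/..O]+1
p3 X@[XXO/OOX/...] terminal -1; root [.XO/.OX/...] d6

PV length from [.XO/.OX/...]: 2 plies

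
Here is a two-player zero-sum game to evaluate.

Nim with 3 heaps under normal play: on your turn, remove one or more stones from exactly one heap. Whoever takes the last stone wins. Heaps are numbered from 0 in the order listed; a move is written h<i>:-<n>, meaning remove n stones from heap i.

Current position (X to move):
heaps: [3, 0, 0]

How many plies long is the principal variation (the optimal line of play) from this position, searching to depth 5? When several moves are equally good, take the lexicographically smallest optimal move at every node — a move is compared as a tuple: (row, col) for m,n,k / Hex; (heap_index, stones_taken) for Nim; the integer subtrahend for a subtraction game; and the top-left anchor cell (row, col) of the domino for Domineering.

PV length from [(3,0,0)]: 1 ply

p1 X@[(3,0,0)]: h0:-1[(2,0,0)]-1 h0:-2[(1,0,0)]-1 h0:-3[(0,0,0)]+1*
p2 O@[(0,0,0)] terminal -1; root [(3,0,0)] d5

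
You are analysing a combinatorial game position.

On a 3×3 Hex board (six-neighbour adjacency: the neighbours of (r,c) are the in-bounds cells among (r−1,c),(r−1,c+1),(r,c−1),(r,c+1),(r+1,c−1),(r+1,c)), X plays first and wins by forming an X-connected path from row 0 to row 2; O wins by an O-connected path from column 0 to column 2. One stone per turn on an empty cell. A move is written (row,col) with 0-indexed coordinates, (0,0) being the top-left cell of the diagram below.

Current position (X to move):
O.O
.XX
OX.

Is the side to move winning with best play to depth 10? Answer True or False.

ply 1, X at O.O/.XX/OX. | (0,1)=+1→OXO/.XX/OX.*; (1,0)=-1→O.O/XXX/OX.; (2,2)=-1→O.O/.XX/OXX
ply 2: OXO/.XX/OX. is terminal -1 (O); from O.O/.XX/OX. depth 10

X winning at [O.O/.XX/OX.]: True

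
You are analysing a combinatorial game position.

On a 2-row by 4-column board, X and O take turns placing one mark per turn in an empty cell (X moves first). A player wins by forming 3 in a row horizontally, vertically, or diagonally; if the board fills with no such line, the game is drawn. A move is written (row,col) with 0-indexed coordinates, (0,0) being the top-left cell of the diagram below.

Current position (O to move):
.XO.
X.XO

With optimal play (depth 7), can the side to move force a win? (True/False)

ply 1, O at .XO./X.XO | (0,0)=-1→OXO./X.XO; (0,3)=-1→.XOO/X.XO; (1,1)=+0→.XO./XOXO*
ply 2, X at .XO./XOXO | (0,0)=+0→XXO./XOXO*; (0,3)=+0→.XOX/XOXO
ply 3, O at XXO./XOXO | (0,3)=+0→XXOO/XOXO*
ply 4: XXOO/XOXO is terminal +0 (X); from .XO./X.XO depth 7

O winning at [.XO./X.XO]: False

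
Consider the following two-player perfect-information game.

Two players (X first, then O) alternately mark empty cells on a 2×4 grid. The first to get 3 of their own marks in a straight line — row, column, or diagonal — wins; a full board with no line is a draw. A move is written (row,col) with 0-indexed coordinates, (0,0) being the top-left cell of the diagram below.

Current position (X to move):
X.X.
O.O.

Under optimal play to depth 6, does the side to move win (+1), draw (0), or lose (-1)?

ply 1, X at X.X./O.O. | (0,1)=+1→XXX./O.O.*; (0,3)=-1→X.XX/O.O.; (1,1)=+0→X.X./OXO.; (1,3)=-1→X.X./O.OX
ply 2: XXX./O.O. is terminal -1 (O); from X.X./O.O. depth 6

value(X.X./O.O., X) = +1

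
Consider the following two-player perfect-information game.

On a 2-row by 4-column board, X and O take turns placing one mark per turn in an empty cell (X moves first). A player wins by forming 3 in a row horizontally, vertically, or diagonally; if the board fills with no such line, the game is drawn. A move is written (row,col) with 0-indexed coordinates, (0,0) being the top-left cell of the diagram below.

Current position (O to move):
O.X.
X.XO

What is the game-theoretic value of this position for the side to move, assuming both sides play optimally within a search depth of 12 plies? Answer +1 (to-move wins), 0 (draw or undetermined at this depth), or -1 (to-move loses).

p1 O@[O.X./X.XO]: (0,1)[OOX./X.XO]-1 (0,3)[O.XO/X.XO]-1 (1,1)[O.X./XOXO]+0*
p2 X@[O.X./XOXO]: (0,1)[OXX./XOXO]+0* (0,3)[O.XX/XOXO]+0
p3 O@[OXX./XOXO]: (0,3)[OXXO/XOXO]+0*
p4 X@[OXXO/XOXO] terminal +0; root [O.X./X.XO] d12

value(O.X./X.XO, O) = 0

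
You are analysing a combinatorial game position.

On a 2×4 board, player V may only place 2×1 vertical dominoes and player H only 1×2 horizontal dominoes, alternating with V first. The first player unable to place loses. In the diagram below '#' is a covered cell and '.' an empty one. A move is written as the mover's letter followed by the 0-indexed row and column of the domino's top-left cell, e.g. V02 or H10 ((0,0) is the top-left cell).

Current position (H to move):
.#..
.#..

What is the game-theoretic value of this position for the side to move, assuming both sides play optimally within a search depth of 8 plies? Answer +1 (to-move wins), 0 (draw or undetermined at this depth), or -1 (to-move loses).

value(.#../.#.., H) = +1

p1 H@[.#../.#..]: H02[.###/.#..]+1* H12[.#../.###]+1
p2 V@[.###/.#..]: V00[####/##..]-1*
p3 H@[####/##..]: H12[####/####]+1*
p4 V@[####/####] terminal -1; root [.#../.#..] d8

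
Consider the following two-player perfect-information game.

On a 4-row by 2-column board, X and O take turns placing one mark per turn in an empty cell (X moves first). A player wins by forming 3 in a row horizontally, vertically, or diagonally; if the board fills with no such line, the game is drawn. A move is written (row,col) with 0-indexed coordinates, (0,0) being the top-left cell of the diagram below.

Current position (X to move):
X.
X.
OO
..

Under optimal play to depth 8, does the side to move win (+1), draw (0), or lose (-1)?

ply 1, X at X./X./OO/.. | (0,1)=+0→XX/X./OO/..*; (1,1)=+0→X./XX/OO/..; (3,0)=-1→X./X./OO/X.; (3,1)=+0→X./X./OO/.X
ply 2, O at XX/X./OO/.. | (1,1)=+0→XX/XO/OO/..*; (3,0)=+0→XX/X./OO/O.; (3,1)=+0→XX/X./OO/.O
ply 3, X at XX/XO/OO/.. | (3,0)=-1→XX/XO/OO/X.; (3,1)=+0→XX/XO/OO/.X*
ply 4, O at XX/XO/OO/.X | (3,0)=+0→XX/XO/OO/OX*
ply 5: XX/XO/OO/OX is terminal +0 (X); from X./X./OO/.. depth 8

value(X./X./OO/.., X) = 0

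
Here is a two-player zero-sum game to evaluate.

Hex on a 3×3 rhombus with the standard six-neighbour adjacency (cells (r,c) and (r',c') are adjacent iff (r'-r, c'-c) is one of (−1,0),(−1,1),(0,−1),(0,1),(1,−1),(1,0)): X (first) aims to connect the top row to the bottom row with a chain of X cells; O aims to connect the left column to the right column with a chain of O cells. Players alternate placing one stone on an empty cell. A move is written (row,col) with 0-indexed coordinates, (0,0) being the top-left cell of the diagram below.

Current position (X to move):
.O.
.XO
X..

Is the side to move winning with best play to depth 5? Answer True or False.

X winning at [.O./.XO/X..]: True

ply 1, X at .O./.XO/X.. | (0,0)=+1→XO./.XO/X..*; (0,2)=+1→.OX/.XO/X..; (1,0)=+1→.O./XXO/X..; (2,1)=-1→.O./.XO/XX.; (2,2)=-1→.O./.XO/X.X
ply 2, O at XO./.XO/X.. | (0,2)=-1→XOO/.XO/X..*; (1,0)=-1→XO./OXO/X..; (2,1)=-1→XO./.XO/XO.; (2,2)=-1→XO./.XO/X.O
ply 3, X at XOO/.XO/X.. | (1,0)=+1→XOO/XXO/X..*; (2,1)=-1→XOO/.XO/XX.; (2,2)=-1→XOO/.XO/X.X
ply 4: XOO/XXO/X.. is terminal -1 (O); from .O./.XO/X.. depth 5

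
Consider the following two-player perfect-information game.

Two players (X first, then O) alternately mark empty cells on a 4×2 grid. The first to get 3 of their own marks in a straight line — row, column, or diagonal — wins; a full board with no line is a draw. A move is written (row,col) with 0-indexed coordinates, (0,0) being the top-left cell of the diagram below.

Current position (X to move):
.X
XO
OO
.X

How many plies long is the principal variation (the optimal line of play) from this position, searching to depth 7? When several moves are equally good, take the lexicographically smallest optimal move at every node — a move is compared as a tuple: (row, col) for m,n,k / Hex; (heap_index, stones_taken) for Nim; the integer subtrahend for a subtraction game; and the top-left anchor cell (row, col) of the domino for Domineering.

PV length from [.X/XO/OO/.X]: 2 plies

[.X/XO/OO/.X] X move#1: (0,0):+0/XX/XO/OO/.X*, (3,0):+0/.X/XO/OO/XX
[XX/XO/OO/.X] O move#2: (3,0):+0/XX/XO/OO/OX*
[XX/XO/OO/OX] end (terminal +0, X#3); searched .X/XO/OO/.X to 7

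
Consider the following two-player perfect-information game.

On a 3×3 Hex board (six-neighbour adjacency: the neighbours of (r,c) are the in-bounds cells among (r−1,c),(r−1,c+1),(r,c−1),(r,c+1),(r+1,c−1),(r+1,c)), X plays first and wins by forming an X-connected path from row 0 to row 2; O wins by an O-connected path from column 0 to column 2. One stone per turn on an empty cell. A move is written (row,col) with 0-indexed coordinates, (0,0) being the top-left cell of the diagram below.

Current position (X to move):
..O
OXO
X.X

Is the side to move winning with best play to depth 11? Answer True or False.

ply 1, X at ..O/OXO/X.X | (0,0)=-1→X.O/OXO/X.X; (0,1)=+1→.XO/OXO/X.X*; (2,1)=-1→..O/OXO/XXX
ply 2: .XO/OXO/X.X is terminal -1 (O); from ..O/OXO/X.X depth 11

X winning at [..O/OXO/X.X]: True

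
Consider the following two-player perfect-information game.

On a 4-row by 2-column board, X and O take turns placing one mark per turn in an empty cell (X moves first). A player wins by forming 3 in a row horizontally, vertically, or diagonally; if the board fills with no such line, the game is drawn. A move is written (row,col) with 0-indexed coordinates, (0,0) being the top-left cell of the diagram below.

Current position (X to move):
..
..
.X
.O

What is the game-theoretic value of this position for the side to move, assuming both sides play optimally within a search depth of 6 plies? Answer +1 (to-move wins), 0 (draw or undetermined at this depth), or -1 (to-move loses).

ply 1, X at ../../.X/.O | (0,0)=+0→X./../.X/.O*; (0,1)=+0→.X/../.X/.O; (1,0)=+0→../X./.X/.O; (1,1)=+0→../.X/.X/.O; (2,0)=+0→../../XX/.O; (3,0)=+0→../../.X/XO
ply 2, O at X./../.X/.O | (0,1)=+0→XO/../.X/.O*; (1,0)=+0→X./O./.X/.O; (1,1)=+0→X./.O/.X/.O; (2,0)=+0→X./../OX/.O; (3,0)=+0→X./../.X/OO
ply 3, X at XO/../.X/.O | (1,0)=+0→XO/X./.X/.O*; (1,1)=+0→XO/.X/.X/.O; (2,0)=+0→XO/../XX/.O; (3,0)=+0→XO/../.X/XO
ply 4, O at XO/X./.X/.O | (1,1)=-1→XO/XO/.X/.O; (2,0)=+0→XO/X./OX/.O*; (3,0)=-1→XO/X./.X/OO
ply 5, X at XO/X./OX/.O | (1,1)=+0→XO/XX/OX/.O*; (3,0)=+0→XO/X./OX/XO
ply 6, O at XO/XX/OX/.O | (3,0)=+0→XO/XX/OX/OO*
ply 7: XO/XX/OX/OO is terminal +0 (X); from ../../.X/.O depth 6

value(../../.X/.O, X) = 0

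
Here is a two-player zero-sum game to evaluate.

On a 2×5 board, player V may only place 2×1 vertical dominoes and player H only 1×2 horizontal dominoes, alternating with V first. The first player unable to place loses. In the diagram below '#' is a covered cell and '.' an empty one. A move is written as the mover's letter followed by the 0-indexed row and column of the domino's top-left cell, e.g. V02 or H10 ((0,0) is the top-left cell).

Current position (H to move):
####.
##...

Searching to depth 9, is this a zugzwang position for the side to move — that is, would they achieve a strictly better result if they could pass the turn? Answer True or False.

ply 1, H at ####./##... | H12=-1→####./####.; H13=+1→####./##.##*
ply 2: ####./##.## is terminal -1 (V); from ####./##... depth 9
suppose H passes — search the same position with V to move:
pass> ply 1, V at ####./##... | V04=-1→#####/##..#*
pass> ply 2, H at #####/##..# | H12=+1→#####/#####*
pass> ply 3: #####/##### is terminal -1 (V); from ####./##... depth 9
for H: play +1, pass +1

zugzwang(####./##..., H) = False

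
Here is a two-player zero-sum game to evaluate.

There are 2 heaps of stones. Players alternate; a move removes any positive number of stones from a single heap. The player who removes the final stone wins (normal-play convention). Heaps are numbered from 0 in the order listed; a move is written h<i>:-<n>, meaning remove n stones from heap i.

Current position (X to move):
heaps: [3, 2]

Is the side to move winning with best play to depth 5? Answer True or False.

[(3,2)] X move#1: h0:-1:+1/(2,2)*, h0:-2:-1/(1,2), h0:-3:-1/(0,2), h1:-1:-1/(3,1), h1:-2:-1/(3,0)
[(2,2)] O move#2: h0:-1:-1/(1,2)*, h0:-2:-1/(0,2), h1:-1:-1/(2,1), h1:-2:-1/(2,0)
[(1,2)] X move#3: h0:-1:-1/(0,2), h1:-1:+1/(1,1)*, h1:-2:-1/(1,0)
[(1,1)] O move#4: h0:-1:-1/(0,1)*, h1:-1:-1/(1,0)
[(0,1)] X move#5: h1:-1:+1/(0,0)*
[(0,0)] end (terminal -1, O#6); searched (3,2) to 5

X winning at [(3,2)]: True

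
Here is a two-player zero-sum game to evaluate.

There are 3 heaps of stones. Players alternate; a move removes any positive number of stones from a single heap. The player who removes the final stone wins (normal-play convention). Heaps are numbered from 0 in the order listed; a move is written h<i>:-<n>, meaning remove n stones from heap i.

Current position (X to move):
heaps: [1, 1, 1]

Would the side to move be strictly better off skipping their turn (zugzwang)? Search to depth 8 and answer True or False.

[(1,1,1)] X move#1: h0:-1:+1/(0,1,1)*, h1:-1:+1/(1,0,1), h2:-1:+1/(1,1,0)
[(0,1,1)] O move#2: h1:-1:-1/(0,0,1)*, h2:-1:-1/(0,1,0)
[(0,0,1)] X move#3: h2:-1:+1/(0,0,0)*
[(0,0,0)] end (terminal -1, O#4); searched (1,1,1) to 8
suppose X passes — search the same position with O to move:
pass> [(1,1,1)] O move#1: h0:-1:+1/(0,1,1)*, h1:-1:+1/(1,0,1), h2:-1:+1/(1,1,0)
pass> [(0,1,1)] X move#2: h1:-1:-1/(0,0,1)*, h2:-1:-1/(0,1,0)
pass> [(0,0,1)] O move#3: h2:-1:+1/(0,0,0)*
pass> [(0,0,0)] end (terminal -1, X#4); searched (1,1,1) to 8
for X: play +1, pass -1

zugzwang((1,1,1), X) = False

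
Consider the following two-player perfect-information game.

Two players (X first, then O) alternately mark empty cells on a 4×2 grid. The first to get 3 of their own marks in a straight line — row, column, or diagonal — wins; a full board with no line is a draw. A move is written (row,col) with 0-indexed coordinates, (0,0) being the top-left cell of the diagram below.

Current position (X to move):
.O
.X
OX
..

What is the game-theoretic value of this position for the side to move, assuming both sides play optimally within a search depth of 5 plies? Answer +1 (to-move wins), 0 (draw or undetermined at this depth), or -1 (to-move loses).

value(.O/.X/OX/.., X) = +1

ply 1, X at .O/.X/OX/.. | (0,0)=+0→XO/.X/OX/..; (1,0)=+0→.O/XX/OX/..; (3,0)=+0→.O/.X/OX/X.; (3,1)=+1→.O/.X/OX/.X*
ply 2: .O/.X/OX/.X is terminal -1 (O); from .O/.X/OX/.. depth 5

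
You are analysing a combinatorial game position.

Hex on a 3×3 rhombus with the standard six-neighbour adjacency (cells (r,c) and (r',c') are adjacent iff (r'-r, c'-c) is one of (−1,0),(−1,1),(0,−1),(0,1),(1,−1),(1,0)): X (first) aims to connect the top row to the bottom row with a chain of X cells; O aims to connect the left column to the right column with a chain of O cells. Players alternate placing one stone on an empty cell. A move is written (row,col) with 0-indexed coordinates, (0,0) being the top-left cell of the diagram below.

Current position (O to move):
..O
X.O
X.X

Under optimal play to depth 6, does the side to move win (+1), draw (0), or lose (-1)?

value(..O/X.O/X.X, O) = -1

ply 1, O at ..O/X.O/X.X | (0,0)=-1→O.O/X.O/X.X*; (0,1)=-1→.OO/X.O/X.X; (1,1)=-1→..O/XOO/X.X; (2,1)=-1→..O/X.O/XOX
ply 2, X at O.O/X.O/X.X | (0,1)=+1→OXO/X.O/X.X*; (1,1)=-1→O.O/XXO/X.X; (2,1)=-1→O.O/X.O/XXX
ply 3: OXO/X.O/X.X is terminal -1 (O); from ..O/X.O/X.X depth 6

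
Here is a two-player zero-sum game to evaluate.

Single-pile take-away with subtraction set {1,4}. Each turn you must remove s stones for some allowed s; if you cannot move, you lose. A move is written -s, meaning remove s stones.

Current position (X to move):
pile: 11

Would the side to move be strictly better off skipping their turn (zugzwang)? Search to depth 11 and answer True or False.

p1 X@[11]: -1[10]+1* -4[7]+1
p2 O@[10]: -1[9]-1* -4[6]-1
p3 X@[9]: -1[8]-1 -4[5]+1*
p4 O@[5]: -1[4]-1* -4[1]-1
p5 X@[4]: -1[3]-1 -4[0]+1*
p6 O@[0] terminal -1; root [11] d11
suppose X passes — search the same position with O to move:
pass> p1 O@[11]: -1[10]+1* -4[7]+1
pass> p2 X@[10]: -1[9]-1* -4[6]-1
pass> p3 O@[9]: -1[8]-1 -4[5]+1*
pass> p4 X@[5]: -1[4]-1* -4[1]-1
pass> p5 O@[4]: -1[3]-1 -4[0]+1*
pass> p6 X@[0] terminal -1; root [11] d11
for X: play +1, pass -1

zugzwang(11, X) = False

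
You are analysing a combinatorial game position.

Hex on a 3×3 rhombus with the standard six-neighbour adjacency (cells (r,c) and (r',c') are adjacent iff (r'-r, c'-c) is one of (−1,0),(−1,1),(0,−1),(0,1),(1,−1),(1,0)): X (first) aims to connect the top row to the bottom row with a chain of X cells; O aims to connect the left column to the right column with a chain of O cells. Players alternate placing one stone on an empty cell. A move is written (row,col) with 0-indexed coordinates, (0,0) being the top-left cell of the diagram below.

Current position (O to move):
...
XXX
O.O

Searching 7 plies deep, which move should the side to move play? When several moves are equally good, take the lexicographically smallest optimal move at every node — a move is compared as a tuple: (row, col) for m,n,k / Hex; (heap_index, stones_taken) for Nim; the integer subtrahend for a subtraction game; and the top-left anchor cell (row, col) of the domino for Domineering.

[.../XXX/O.O] O move#1: (0,0):-1/O../XXX/O.O, (0,1):-1/.O./XXX/O.O, (0,2):-1/..O/XXX/O.O, (2,1):+1/.../XXX/OOO*
[.../XXX/OOO] end (terminal -1, X#2); searched .../XXX/O.O to 7

O's best at [.../XXX/O.O]: (2,1)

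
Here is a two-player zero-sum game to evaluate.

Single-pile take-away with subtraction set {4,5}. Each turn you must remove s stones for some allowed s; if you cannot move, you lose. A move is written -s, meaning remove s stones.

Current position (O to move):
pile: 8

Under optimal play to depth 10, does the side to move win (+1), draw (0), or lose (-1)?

value(8, O) = +1

p1 O@[8]: -4[4]-1 -5[3]+1*
p2 X@[3] terminal -1; root [8] d10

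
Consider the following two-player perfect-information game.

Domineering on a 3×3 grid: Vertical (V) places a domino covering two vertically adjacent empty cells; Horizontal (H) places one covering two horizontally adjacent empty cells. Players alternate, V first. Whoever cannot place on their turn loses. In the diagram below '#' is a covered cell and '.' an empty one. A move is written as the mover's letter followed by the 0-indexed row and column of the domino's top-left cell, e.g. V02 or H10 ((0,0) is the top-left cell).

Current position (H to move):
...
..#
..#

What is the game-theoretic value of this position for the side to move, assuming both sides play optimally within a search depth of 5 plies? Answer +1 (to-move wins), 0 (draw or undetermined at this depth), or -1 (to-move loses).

value(.../..#/..#, H) = +1

[.../..#/..#] H move#1: H00:-1/##./..#/..#, H01:-1/.##/..#/..#, H10:+1/.../###/..#*, H20:-1/.../..#/###
[.../###/..#] end (terminal -1, V#2); searched .../..#/..# to 5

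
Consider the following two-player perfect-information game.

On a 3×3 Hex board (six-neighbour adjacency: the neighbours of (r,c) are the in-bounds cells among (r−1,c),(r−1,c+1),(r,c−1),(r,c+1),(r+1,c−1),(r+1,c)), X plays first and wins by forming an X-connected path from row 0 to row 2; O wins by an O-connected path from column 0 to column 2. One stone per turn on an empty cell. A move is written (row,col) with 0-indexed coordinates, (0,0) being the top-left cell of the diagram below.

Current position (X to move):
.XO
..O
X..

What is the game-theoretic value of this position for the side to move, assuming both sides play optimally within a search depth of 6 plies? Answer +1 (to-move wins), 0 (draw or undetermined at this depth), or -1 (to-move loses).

value(.XO/..O/X.., X) = +1

ply 1, X at .XO/..O/X.. | (0,0)=+1→XXO/..O/X..*; (1,0)=+1→.XO/X.O/X..; (1,1)=+1→.XO/.XO/X..; (2,1)=+1→.XO/..O/XX.; (2,2)=+1→.XO/..O/X.X
ply 2, O at XXO/..O/X.. | (1,0)=-1→XXO/O.O/X..*; (1,1)=-1→XXO/.OO/X..; (2,1)=-1→XXO/..O/XO.; (2,2)=-1→XXO/..O/X.O
ply 3, X at XXO/O.O/X.. | (1,1)=+1→XXO/OXO/X..*; (2,1)=-1→XXO/O.O/XX.; (2,2)=-1→XXO/O.O/X.X
ply 4: XXO/OXO/X.. is terminal -1 (O); from .XO/..O/X.. depth 6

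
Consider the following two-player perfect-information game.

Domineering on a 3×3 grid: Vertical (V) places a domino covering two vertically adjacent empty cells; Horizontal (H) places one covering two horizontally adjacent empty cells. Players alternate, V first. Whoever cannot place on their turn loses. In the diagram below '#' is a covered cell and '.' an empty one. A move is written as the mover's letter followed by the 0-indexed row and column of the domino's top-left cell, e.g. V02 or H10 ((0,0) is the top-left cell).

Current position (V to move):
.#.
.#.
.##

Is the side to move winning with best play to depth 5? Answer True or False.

V winning at [.#./.#./.##]: True

p1 V@[.#./.#./.##]: V00[##./##./.##]+1* V02[.##/.##/.##]+1 V10[.#./##./###]+1
p2 H@[##./##./.##] terminal -1; root [.#./.#./.##] d5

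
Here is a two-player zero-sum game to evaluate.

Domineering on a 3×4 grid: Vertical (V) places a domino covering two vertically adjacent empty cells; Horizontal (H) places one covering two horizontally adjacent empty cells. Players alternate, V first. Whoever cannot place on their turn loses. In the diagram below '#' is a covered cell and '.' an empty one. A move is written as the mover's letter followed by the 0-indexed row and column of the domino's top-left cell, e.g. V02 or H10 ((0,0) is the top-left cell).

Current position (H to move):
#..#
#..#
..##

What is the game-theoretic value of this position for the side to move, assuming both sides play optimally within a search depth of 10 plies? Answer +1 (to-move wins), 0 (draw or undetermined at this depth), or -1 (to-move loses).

p1 H@[#..#/#..#/..##]: H01[####/#..#/..##]-1 H11[#..#/####/..##]+1* H20[#..#/#..#/####]-1
p2 V@[#..#/####/..##] terminal -1; root [#..#/#..#/..##] d10

value(#..#/#..#/..##, H) = +1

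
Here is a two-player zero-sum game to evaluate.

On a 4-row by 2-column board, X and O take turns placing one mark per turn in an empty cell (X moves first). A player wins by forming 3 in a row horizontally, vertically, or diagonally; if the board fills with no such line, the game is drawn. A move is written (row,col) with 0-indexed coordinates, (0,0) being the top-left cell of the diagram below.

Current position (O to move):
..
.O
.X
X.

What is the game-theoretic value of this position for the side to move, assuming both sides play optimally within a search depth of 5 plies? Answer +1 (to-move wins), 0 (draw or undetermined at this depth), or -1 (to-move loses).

ply 1, O at ../.O/.X/X. | (0,0)=+0→O./.O/.X/X.*; (0,1)=+0→.O/.O/.X/X.; (1,0)=+0→../OO/.X/X.; (2,0)=+0→../.O/OX/X.; (3,1)=+0→../.O/.X/XO
ply 2, X at O./.O/.X/X. | (0,1)=+0→OX/.O/.X/X.*; (1,0)=+0→O./XO/.X/X.; (2,0)=+0→O./.O/XX/X.; (3,1)=+0→O./.O/.X/XX
ply 3, O at OX/.O/.X/X. | (1,0)=+0→OX/OO/.X/X.*; (2,0)=+0→OX/.O/OX/X.; (3,1)=+0→OX/.O/.X/XO
ply 4, X at OX/OO/.X/X. | (2,0)=+0→OX/OO/XX/X.*; (3,1)=-1→OX/OO/.X/XX
ply 5, O at OX/OO/XX/X. | (3,1)=+0→OX/OO/XX/XO*
ply 6: OX/OO/XX/XO is terminal +0 (X); from ../.O/.X/X. depth 5

value(../.O/.X/X., O) = 0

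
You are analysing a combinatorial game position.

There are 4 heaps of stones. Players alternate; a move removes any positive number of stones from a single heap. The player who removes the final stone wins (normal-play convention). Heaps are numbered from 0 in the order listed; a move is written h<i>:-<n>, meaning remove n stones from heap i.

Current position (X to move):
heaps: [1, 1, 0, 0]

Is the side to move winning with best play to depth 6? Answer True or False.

X winning at [(1,1,0,0)]: False

[(1,1,0,0)] X move#1: h0:-1:-1/(0,1,0,0)*, h1:-1:-1/(1,0,0,0)
[(0,1,0,0)] O move#2: h1:-1:+1/(0,0,0,0)*
[(0,0,0,0)] end (terminal -1, X#3); searched (1,1,0,0) to 6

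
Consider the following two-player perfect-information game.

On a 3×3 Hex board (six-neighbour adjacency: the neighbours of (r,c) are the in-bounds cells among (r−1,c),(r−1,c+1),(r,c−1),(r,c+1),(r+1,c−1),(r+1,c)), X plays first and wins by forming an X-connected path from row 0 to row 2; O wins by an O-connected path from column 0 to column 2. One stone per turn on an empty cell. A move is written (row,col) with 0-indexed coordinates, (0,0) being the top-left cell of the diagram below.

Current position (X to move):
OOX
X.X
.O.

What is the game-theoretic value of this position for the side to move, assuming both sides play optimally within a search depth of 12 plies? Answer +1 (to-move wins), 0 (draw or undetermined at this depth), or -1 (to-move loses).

[OOX/X.X/.O.] X move#1: (1,1):+1/OOX/XXX/.O.*, (2,0):+1/OOX/X.X/XO., (2,2):+1/OOX/X.X/.OX
[OOX/XXX/.O.] O move#2: (2,0):-1/OOX/XXX/OO.*, (2,2):-1/OOX/XXX/.OO
[OOX/XXX/OO.] X move#3: (2,2):+1/OOX/XXX/OOX*
[OOX/XXX/OOX] end (terminal -1, O#4); searched OOX/X.X/.O. to 12

value(OOX/X.X/.O., X) = +1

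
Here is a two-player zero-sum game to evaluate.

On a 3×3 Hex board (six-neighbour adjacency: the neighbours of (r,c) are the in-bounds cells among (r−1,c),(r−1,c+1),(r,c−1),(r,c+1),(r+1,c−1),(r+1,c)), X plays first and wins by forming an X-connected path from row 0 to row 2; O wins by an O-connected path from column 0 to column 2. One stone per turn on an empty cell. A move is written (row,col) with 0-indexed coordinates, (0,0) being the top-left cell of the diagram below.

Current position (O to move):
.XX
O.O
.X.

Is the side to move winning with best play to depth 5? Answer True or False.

O winning at [.XX/O.O/.X.]: True

p1 O@[.XX/O.O/.X.]: (0,0)[OXX/O.O/.X.]-1 (1,1)[.XX/OOO/.X.]+1* (2,0)[.XX/O.O/OX.]-1 (2,2)[.XX/O.O/.XO]-1
p2 X@[.XX/OOO/.X.] terminal -1; root [.XX/O.O/.X.] d5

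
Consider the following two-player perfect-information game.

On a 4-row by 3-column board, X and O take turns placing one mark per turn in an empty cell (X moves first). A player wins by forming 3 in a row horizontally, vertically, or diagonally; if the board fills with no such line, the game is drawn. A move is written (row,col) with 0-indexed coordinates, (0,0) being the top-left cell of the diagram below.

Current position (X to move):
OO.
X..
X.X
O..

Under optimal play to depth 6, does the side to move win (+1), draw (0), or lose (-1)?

value(OO./X../X.X/O.., X) = +1

[OO./X../X.X/O..] X move#1: (0,2):+1/OOX/X../X.X/O..*, (1,1):-1/OO./XX./X.X/O.., (1,2):-1/OO./X.X/X.X/O.., (2,1):+1/OO./X../XXX/O.., (3,1):-1/OO./X../X.X/OX., (3,2):-1/OO./X../X.X/O.X
[OOX/X../X.X/O..] O move#2: (1,1):-1/OOX/XO./X.X/O..*, (1,2):-1/OOX/X.O/X.X/O.., (2,1):-1/OOX/X../XOX/O.., (3,1):-1/OOX/X../X.X/OO., (3,2):-1/OOX/X../X.X/O.O
[OOX/XO./X.X/O..] X move#3: (1,2):+1/OOX/XOX/X.X/O..*, (2,1):+1/OOX/XO./XXX/O.., (3,1):-1/OOX/XO./X.X/OX., (3,2):-1/OOX/XO./X.X/O.X
[OOX/XOX/X.X/O..] end (terminal -1, O#4); searched OO./X../X.X/O.. to 6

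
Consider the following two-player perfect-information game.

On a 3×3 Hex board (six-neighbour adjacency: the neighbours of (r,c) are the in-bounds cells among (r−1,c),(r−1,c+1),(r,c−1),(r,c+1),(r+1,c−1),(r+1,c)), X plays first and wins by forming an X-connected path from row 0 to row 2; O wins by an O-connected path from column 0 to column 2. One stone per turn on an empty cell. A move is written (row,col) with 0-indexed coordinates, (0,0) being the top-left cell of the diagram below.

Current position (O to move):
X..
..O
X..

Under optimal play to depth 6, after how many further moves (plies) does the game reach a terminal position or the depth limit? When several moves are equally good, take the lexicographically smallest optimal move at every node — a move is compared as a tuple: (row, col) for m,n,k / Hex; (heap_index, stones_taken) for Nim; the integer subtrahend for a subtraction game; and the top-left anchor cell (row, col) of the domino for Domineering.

[X../..O/X..] O move#1: (0,1):-1/XO./..O/X..*, (0,2):-1/X.O/..O/X.., (1,0):-1/X../O.O/X.., (1,1):-1/X../.OO/X.., (2,1):-1/X../..O/XO., (2,2):-1/X../..O/X.O
[XO./..O/X..] X move#2: (0,2):+1/XOX/..O/X..*, (1,0):+1/XO./X.O/X.., (1,1):+1/XO./.XO/X.., (2,1):-1/XO./..O/XX., (2,2):-1/XO./..O/X.X
[XOX/..O/X..] O move#3: (1,0):-1/XOX/O.O/X..*, (1,1):-1/XOX/.OO/X.., (2,1):-1/XOX/..O/XO., (2,2):-1/XOX/..O/X.O
[XOX/O.O/X..] X move#4: (1,1):+1/XOX/OXO/X..*, (2,1):-1/XOX/O.O/XX., (2,2):-1/XOX/O.O/X.X
[XOX/OXO/X..] end (terminal -1, O#5); searched X../..O/X.. to 6

PV length from [X../..O/X..]: 4 plies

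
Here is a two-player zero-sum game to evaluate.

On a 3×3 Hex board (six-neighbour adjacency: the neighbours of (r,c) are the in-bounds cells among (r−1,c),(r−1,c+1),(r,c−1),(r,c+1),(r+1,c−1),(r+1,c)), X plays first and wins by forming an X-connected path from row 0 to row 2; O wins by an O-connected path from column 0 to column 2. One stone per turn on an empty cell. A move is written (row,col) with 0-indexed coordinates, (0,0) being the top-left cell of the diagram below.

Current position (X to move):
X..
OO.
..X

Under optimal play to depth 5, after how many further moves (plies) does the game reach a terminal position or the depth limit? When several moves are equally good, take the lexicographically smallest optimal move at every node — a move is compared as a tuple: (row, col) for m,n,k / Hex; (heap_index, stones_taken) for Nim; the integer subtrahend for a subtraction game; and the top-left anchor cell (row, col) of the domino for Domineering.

PV length from [X../OO./..X]: 2 plies

ply 1, X at X../OO./..X | (0,1)=-1→XX./OO./..X*; (0,2)=-1→X.X/OO./..X; (1,2)=-1→X../OOX/..X; (2,0)=-1→X../OO./X.X; (2,1)=-1→X../OO./.XX
ply 2, O at XX./OO./..X | (0,2)=+1→XXO/OO./..X*; (1,2)=+1→XX./OOO/..X; (2,0)=+1→XX./OO./O.X; (2,1)=+1→XX./OO./.OX
ply 3: XXO/OO./..X is terminal -1 (X); from X../OO./..X depth 5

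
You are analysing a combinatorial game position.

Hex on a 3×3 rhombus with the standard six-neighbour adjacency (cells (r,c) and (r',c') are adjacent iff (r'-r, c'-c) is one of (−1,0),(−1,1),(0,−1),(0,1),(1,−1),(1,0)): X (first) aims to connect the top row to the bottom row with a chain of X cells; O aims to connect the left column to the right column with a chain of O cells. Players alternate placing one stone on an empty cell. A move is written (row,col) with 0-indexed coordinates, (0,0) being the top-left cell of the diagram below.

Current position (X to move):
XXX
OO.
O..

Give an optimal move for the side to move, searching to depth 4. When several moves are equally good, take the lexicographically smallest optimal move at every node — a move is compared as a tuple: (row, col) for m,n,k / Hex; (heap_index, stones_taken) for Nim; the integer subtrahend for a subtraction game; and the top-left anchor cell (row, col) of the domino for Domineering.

[XXX/OO./O..] X move#1: (1,2):+1/XXX/OOX/O..*, (2,1):-1/XXX/OO./OX., (2,2):-1/XXX/OO./O.X
[XXX/OOX/O..] O move#2: (2,1):-1/XXX/OOX/OO.*, (2,2):-1/XXX/OOX/O.O
[XXX/OOX/OO.] X move#3: (2,2):+1/XXX/OOX/OOX*
[XXX/OOX/OOX] end (terminal -1, O#4); searched XXX/OO./O.. to 4

X's best at [XXX/OO./O..]: (1,2)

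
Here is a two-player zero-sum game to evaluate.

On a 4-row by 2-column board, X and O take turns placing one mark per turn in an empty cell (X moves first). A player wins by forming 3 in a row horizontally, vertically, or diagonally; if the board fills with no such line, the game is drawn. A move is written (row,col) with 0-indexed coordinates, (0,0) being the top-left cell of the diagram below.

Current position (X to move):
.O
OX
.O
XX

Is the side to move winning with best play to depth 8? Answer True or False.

ply 1, X at .O/OX/.O/XX | (0,0)=+0→XO/OX/.O/XX*; (2,0)=+0→.O/OX/XO/XX
ply 2, O at XO/OX/.O/XX | (2,0)=+0→XO/OX/OO/XX*
ply 3: XO/OX/OO/XX is terminal +0 (X); from .O/OX/.O/XX depth 8

X winning at [.O/OX/.O/XX]: False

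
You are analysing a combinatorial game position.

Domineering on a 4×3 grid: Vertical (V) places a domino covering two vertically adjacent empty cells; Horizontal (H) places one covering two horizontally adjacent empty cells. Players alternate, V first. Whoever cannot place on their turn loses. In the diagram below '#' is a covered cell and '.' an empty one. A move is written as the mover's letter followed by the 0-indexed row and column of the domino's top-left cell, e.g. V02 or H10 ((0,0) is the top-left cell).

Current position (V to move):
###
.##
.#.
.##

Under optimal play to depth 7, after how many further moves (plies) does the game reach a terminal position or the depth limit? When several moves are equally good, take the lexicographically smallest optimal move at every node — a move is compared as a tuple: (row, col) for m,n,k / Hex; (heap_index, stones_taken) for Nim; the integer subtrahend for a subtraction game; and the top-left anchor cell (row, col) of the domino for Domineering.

PV length from [###/.##/.#./.##]: 1 ply

ply 1, V at ###/.##/.#./.## | V10=+1→###/###/##./.##*; V20=+1→###/.##/##./###
ply 2: ###/###/##./.## is terminal -1 (H); from ###/.##/.#./.## depth 7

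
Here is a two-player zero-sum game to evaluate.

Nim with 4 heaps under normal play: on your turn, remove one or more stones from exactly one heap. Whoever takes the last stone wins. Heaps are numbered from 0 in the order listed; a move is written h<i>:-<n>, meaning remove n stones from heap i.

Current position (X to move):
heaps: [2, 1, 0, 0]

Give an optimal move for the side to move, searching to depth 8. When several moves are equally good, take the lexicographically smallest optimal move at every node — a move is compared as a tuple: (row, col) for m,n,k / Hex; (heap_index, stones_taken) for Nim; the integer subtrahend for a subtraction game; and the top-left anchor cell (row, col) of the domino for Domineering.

[(2,1,0,0)] X move#1: h0:-1:+1/(1,1,0,0)*, h0:-2:-1/(0,1,0,0), h1:-1:-1/(2,0,0,0)
[(1,1,0,0)] O move#2: h0:-1:-1/(0,1,0,0)*, h1:-1:-1/(1,0,0,0)
[(0,1,0,0)] X move#3: h1:-1:+1/(0,0,0,0)*
[(0,0,0,0)] end (terminal -1, O#4); searched (2,1,0,0) to 8

X's best at [(2,1,0,0)]: h0:-1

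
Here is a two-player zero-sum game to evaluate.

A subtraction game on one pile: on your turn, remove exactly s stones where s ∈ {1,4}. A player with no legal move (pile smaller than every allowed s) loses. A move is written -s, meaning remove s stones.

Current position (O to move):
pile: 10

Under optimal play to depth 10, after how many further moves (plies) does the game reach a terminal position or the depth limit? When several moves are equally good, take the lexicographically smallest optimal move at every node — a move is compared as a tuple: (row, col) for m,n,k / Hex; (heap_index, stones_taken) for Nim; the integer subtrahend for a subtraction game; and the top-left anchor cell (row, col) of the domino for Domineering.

PV length from [10]: 4 plies

p1 O@[10]: -1[9]-1* -4[6]-1
p2 X@[9]: -1[8]-1 -4[5]+1*
p3 O@[5]: -1[4]-1* -4[1]-1
p4 X@[4]: -1[3]-1 -4[0]+1*
p5 O@[0] terminal -1; root [10] d10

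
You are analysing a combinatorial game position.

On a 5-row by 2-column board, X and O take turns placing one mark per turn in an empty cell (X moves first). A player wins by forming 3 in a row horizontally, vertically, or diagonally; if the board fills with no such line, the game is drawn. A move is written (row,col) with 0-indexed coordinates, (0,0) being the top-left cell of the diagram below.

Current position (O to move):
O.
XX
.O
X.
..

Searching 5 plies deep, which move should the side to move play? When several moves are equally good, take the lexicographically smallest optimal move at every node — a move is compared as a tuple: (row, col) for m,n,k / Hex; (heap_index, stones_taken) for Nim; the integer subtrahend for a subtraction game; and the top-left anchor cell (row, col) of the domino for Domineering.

O's best at [O./XX/.O/X./..]: (2,0)

p1 O@[O./XX/.O/X./..]: (0,1)[OO/XX/.O/X./..]-1 (2,0)[O./XX/OO/X./..]+0* (3,1)[O./XX/.O/XO/..]-1 (4,0)[O./XX/.O/X./O.]-1 (4,1)[O./XX/.O/X./.O]-1
p2 X@[O./XX/OO/X./..]: (0,1)[OX/XX/OO/X./..]+0* (3,1)[O./XX/OO/XX/..]+0 (4,0)[O./XX/OO/X./X.]+0 (4,1)[O./XX/OO/X./.X]+0
p3 O@[OX/XX/OO/X./..]: (3,1)[OX/XX/OO/XO/..]+0* (4,0)[OX/XX/OO/X./O.]+0 (4,1)[OX/XX/OO/X./.O]+0
p4 X@[OX/XX/OO/XO/..]: (4,0)[OX/XX/OO/XO/X.]-1 (4,1)[OX/XX/OO/XO/.X]+0*
p5 O@[OX/XX/OO/XO/.X]: (4,0)[OX/XX/OO/XO/OX]+0*
p6 X@[OX/XX/OO/XO/OX] terminal +0; root [O./XX/.O/X./..] d5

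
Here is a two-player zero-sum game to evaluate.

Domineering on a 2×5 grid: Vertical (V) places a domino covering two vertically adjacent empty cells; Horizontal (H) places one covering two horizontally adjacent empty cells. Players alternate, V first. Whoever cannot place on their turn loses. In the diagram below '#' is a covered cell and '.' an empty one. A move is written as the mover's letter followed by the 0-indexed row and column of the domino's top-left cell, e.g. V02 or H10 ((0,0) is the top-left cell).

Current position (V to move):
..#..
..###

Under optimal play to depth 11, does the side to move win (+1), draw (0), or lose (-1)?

[..#../..###] V move#1: V00:+1/#.#../#.###*, V01:+1/.##../.####
[#.#../#.###] H move#2: H03:-1/#.###/#.###*
[#.###/#.###] V move#3: V01:+1/#####/#####*
[#####/#####] end (terminal -1, H#4); searched ..#../..### to 11

value(..#../..###, V) = +1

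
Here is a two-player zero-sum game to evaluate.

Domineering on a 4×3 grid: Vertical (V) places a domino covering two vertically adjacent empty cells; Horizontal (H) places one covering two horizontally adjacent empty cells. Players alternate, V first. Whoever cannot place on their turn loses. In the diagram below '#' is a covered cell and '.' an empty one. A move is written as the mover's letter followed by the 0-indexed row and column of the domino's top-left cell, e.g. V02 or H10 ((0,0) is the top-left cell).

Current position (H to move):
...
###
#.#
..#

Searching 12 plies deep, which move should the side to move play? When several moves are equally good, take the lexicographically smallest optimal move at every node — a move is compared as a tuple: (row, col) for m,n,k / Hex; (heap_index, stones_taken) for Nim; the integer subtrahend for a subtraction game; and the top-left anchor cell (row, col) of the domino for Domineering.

H's best at [.../###/#.#/..#]: H30

p1 H@[.../###/#.#/..#]: H00[##./###/#.#/..#]-1 H01[.##/###/#.#/..#]-1 H30[.../###/#.#/###]+1*
p2 V@[.../###/#.#/###] terminal -1; root [.../###/#.#/..#] d12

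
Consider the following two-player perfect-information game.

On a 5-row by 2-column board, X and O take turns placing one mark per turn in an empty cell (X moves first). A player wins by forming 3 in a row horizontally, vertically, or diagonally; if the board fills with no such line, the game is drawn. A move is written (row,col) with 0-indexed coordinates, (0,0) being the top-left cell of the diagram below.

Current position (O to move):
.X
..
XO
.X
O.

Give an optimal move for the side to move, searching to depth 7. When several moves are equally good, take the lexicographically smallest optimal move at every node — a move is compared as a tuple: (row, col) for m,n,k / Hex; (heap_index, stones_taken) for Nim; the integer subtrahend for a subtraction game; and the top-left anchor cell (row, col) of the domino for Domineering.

p1 O@[.X/../XO/.X/O.]: (0,0)[OX/../XO/.X/O.]+0* (1,0)[.X/O./XO/.X/O.]+0 (1,1)[.X/.O/XO/.X/O.]-1 (3,0)[.X/../XO/OX/O.]+0 (4,1)[.X/../XO/.X/OO]-1
p2 X@[OX/../XO/.X/O.]: (1,0)[OX/X./XO/.X/O.]+0* (1,1)[OX/.X/XO/.X/O.]+0 (3,0)[OX/../XO/XX/O.]+0 (4,1)[OX/../XO/.X/OX]+0
p3 O@[OX/X./XO/.X/O.]: (1,1)[OX/XO/XO/.X/O.]-1 (3,0)[OX/X./XO/OX/O.]+0* (4,1)[OX/X./XO/.X/OO]-1
p4 X@[OX/X./XO/OX/O.]: (1,1)[OX/XX/XO/OX/O.]+0* (4,1)[OX/X./XO/OX/OX]+0
p5 O@[OX/XX/XO/OX/O.]: (4,1)[OX/XX/XO/OX/OO]+0*
p6 X@[OX/XX/XO/OX/OO] terminal +0; root [.X/../XO/.X/O.] d7

O's best at [.X/../XO/.X/O.]: (0,0)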